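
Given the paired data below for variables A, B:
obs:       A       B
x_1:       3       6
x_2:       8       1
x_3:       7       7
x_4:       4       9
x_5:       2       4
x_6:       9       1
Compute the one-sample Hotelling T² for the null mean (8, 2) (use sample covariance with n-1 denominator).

Step 1 — sample mean vector:
  mean(A) = (3 + 8 + 7 + 4 + 2 + 9) / 6 = 33/6 = 5.5
  mean(B) = (6 + 1 + 7 + 9 + 4 + 1) / 6 = 28/6 = 4.6667
  x̄ = (5.5, 4.6667),  deviation x̄ - mu_0 = (5.5, 4.6667) - (8, 2) = (-2.5, 2.6667).

Step 2 — sample covariance matrix, S[i,j] = (1/(n-1)) · Σ_k (x_{k,i} - mean_i) · (x_{k,j} - mean_j), divisor n-1 = 5:
  S[A,A] = ((-2.5)·(-2.5) + (2.5)·(2.5) + (1.5)·(1.5) + (-1.5)·(-1.5) + (-3.5)·(-3.5) + (3.5)·(3.5)) / 5 = 41.5/5 = 8.3
  S[A,B] = ((-2.5)·(1.3333) + (2.5)·(-3.6667) + (1.5)·(2.3333) + (-1.5)·(4.3333) + (-3.5)·(-0.6667) + (3.5)·(-3.6667)) / 5 = -26/5 = -5.2
  S[B,B] = ((1.3333)·(1.3333) + (-3.6667)·(-3.6667) + (2.3333)·(2.3333) + (4.3333)·(4.3333) + (-0.6667)·(-0.6667) + (-3.6667)·(-3.6667)) / 5 = 53.3333/5 = 10.6667
  S = [[8.3, -5.2],
 [-5.2, 10.6667]].

Step 3 — invert S. det(S) = 8.3·10.6667 - (-5.2)² = 61.4933.
  S^{-1} = (1/det) · [[d, -b], [-b, a]] = [[0.1735, 0.0846],
 [0.0846, 0.135]].

Step 4 — quadratic form (x̄ - mu_0)^T · S^{-1} · (x̄ - mu_0):
  S^{-1} · (x̄ - mu_0) = (-0.2082, 0.1485),
  (x̄ - mu_0)^T · [...] = (-2.5)·(-0.2082) + (2.6667)·(0.1485) = 0.9164.

Step 5 — scale by n: T² = 6 · 0.9164 = 5.4987.

T² ≈ 5.4987


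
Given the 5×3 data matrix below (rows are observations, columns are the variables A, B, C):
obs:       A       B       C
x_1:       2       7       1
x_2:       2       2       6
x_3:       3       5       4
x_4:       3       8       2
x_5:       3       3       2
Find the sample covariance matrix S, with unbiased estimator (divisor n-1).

Step 1 — column means:
  mean(A) = (2 + 2 + 3 + 3 + 3) / 5 = 13/5 = 2.6
  mean(B) = (7 + 2 + 5 + 8 + 3) / 5 = 25/5 = 5
  mean(C) = (1 + 6 + 4 + 2 + 2) / 5 = 15/5 = 3

Step 2 — sample covariance S[i,j] = (1/(n-1)) · Σ_k (x_{k,i} - mean_i) · (x_{k,j} - mean_j), with n-1 = 4.
  S[A,A] = ((-0.6)·(-0.6) + (-0.6)·(-0.6) + (0.4)·(0.4) + (0.4)·(0.4) + (0.4)·(0.4)) / 4 = 1.2/4 = 0.3
  S[A,B] = ((-0.6)·(2) + (-0.6)·(-3) + (0.4)·(0) + (0.4)·(3) + (0.4)·(-2)) / 4 = 1/4 = 0.25
  S[A,C] = ((-0.6)·(-2) + (-0.6)·(3) + (0.4)·(1) + (0.4)·(-1) + (0.4)·(-1)) / 4 = -1/4 = -0.25
  S[B,B] = ((2)·(2) + (-3)·(-3) + (0)·(0) + (3)·(3) + (-2)·(-2)) / 4 = 26/4 = 6.5
  S[B,C] = ((2)·(-2) + (-3)·(3) + (0)·(1) + (3)·(-1) + (-2)·(-1)) / 4 = -14/4 = -3.5
  S[C,C] = ((-2)·(-2) + (3)·(3) + (1)·(1) + (-1)·(-1) + (-1)·(-1)) / 4 = 16/4 = 4

S is symmetric (S[j,i] = S[i,j]). Assembling:

S = [[0.3, 0.25, -0.25],
 [0.25, 6.5, -3.5],
 [-0.25, -3.5, 4]]


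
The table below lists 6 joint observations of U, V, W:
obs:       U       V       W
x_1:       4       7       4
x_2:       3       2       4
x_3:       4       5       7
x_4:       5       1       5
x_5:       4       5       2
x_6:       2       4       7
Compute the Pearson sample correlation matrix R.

Step 1 — column means:
  mean(U) = (4 + 3 + 4 + 5 + 4 + 2) / 6 = 22/6 = 3.6667
  mean(V) = (7 + 2 + 5 + 1 + 5 + 4) / 6 = 24/6 = 4
  mean(W) = (4 + 4 + 7 + 5 + 2 + 7) / 6 = 29/6 = 4.8333

Step 2 — sample variances and covariances s[i,j] = (1/(n-1)) · Σ_k (x_{k,i} - mean_i) · (x_{k,j} - mean_j), with n-1 = 5:
  s[U,U] = ((0.3333)·(0.3333) + (-0.6667)·(-0.6667) + (0.3333)·(0.3333) + (1.3333)·(1.3333) + (0.3333)·(0.3333) + (-1.6667)·(-1.6667)) / 5 = 5.3333/5 = 1.0667
  s[U,V] = ((0.3333)·(3) + (-0.6667)·(-2) + (0.3333)·(1) + (1.3333)·(-3) + (0.3333)·(1) + (-1.6667)·(0)) / 5 = -1/5 = -0.2
  s[U,W] = ((0.3333)·(-0.8333) + (-0.6667)·(-0.8333) + (0.3333)·(2.1667) + (1.3333)·(0.1667) + (0.3333)·(-2.8333) + (-1.6667)·(2.1667)) / 5 = -3.3333/5 = -0.6667
  s[V,V] = ((3)·(3) + (-2)·(-2) + (1)·(1) + (-3)·(-3) + (1)·(1) + (0)·(0)) / 5 = 24/5 = 4.8
  s[V,W] = ((3)·(-0.8333) + (-2)·(-0.8333) + (1)·(2.1667) + (-3)·(0.1667) + (1)·(-2.8333) + (0)·(2.1667)) / 5 = -2/5 = -0.4
  s[W,W] = ((-0.8333)·(-0.8333) + (-0.8333)·(-0.8333) + (2.1667)·(2.1667) + (0.1667)·(0.1667) + (-2.8333)·(-2.8333) + (2.1667)·(2.1667)) / 5 = 18.8333/5 = 3.7667
  Sample standard deviations s_i = √(s[i,i]):
  s(U) = √(1.0667) = 1.0328
  s(V) = √(4.8) = 2.1909
  s(W) = √(3.7667) = 1.9408

Step 3 — r_{ij} = s_{ij} / (s_i · s_j):
  r[U,U] = 1 (diagonal).
  r[U,V] = -0.2 / (1.0328 · 2.1909) = -0.2 / 2.2627 = -0.0884
  r[U,W] = -0.6667 / (1.0328 · 1.9408) = -0.6667 / 2.0044 = -0.3326
  r[V,V] = 1 (diagonal).
  r[V,W] = -0.4 / (2.1909 · 1.9408) = -0.4 / 4.2521 = -0.0941
  r[W,W] = 1 (diagonal).

R is symmetric with unit diagonal. Assembling:

R = [[1, -0.0884, -0.3326],
 [-0.0884, 1, -0.0941],
 [-0.3326, -0.0941, 1]]


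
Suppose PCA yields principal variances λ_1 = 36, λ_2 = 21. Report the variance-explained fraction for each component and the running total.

Step 1 — total variance = trace(Sigma) = Σ λ_i = 36 + 21 = 57.

Step 2 — fraction explained by component i = λ_i / Σ λ:
  PC1: 36/57 = 0.6316
  PC2: 21/57 = 0.3684

Step 3 — cumulative fraction after k components = (λ_1 + ... + λ_k) / Σ λ:
  k = 1: 36/57 = 0.6316
  k = 2: (36 + 21)/57 = 57/57 = 1

Summary (fraction, with percent):

explained: PC1 0.6316 (63.16%), PC2 0.3684 (36.84%);  cumulative: 0.6316, 1


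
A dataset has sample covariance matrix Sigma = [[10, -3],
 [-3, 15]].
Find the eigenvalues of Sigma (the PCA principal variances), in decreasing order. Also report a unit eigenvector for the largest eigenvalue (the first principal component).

Step 1 — characteristic polynomial of 2×2 Sigma:
  det(Sigma - λI) = λ² - trace · λ + det = 0.
  trace = 10 + 15 = 25, det = 10·15 - (-3)² = 141.
Step 2 — discriminant:
  Δ = trace² - 4·det = 625 - 564 = 61.
Step 3 — eigenvalues:
  λ = (trace ± √Δ)/2 = (25 ± 7.8102)/2,
  λ_1 = 16.4051,  λ_2 = 8.5949.

Step 4 — unit eigenvector for λ_1: solve (Sigma - λ_1 I)v = 0. First row:
  (10 - 16.4051)·v_x + (-3)·v_y = 0, i.e. (-6.4051)·v_x + (-3)·v_y = 0,
  so v ∝ (b, λ_1 - a) = (-3, 6.4051); multiply by -1 so the first entry is positive: u = (3, -6.4051).
  ||u|| = √((3)² + (-6.4051)²) = √(50.0256) ≈ 7.0729,
  v_1 = u/||u|| ≈ (0.4242, -0.9056) (||v_1|| = 1).

λ_1 = 16.4051,  λ_2 = 8.5949;  v_1 ≈ (0.4242, -0.9056)


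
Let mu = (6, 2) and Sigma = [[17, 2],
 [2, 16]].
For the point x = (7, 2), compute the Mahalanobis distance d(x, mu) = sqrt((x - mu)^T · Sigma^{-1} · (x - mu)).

Step 1 — centre the observation: (x - mu) = (1, 0).

Step 2 — invert Sigma. det(Sigma) = 17·16 - (2)² = 268.
  Sigma^{-1} = (1/det) · [[d, -b], [-b, a]] = [[0.0597, -0.0075],
 [-0.0075, 0.0634]].

Step 3 — form the quadratic (x - mu)^T · Sigma^{-1} · (x - mu):
  Sigma^{-1} · (x - mu) = (0.0597, -0.0075).
  (x - mu)^T · [Sigma^{-1} · (x - mu)] = (1)·(0.0597) + (0)·(-0.0075) = 0.0597.

Step 4 — take square root: d = √(0.0597) ≈ 0.2443.

d(x, mu) = √(0.0597) ≈ 0.2443


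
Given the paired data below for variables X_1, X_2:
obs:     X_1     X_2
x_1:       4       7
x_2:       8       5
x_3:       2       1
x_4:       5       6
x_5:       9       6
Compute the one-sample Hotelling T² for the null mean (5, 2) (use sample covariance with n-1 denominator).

Step 1 — sample mean vector:
  mean(X_1) = (4 + 8 + 2 + 5 + 9) / 5 = 28/5 = 5.6
  mean(X_2) = (7 + 5 + 1 + 6 + 6) / 5 = 25/5 = 5
  x̄ = (5.6, 5),  deviation x̄ - mu_0 = (5.6, 5) - (5, 2) = (0.6, 3).

Step 2 — sample covariance matrix, S[i,j] = (1/(n-1)) · Σ_k (x_{k,i} - mean_i) · (x_{k,j} - mean_j), divisor n-1 = 4:
  S[X_1,X_1] = ((-1.6)·(-1.6) + (2.4)·(2.4) + (-3.6)·(-3.6) + (-0.6)·(-0.6) + (3.4)·(3.4)) / 4 = 33.2/4 = 8.3
  S[X_1,X_2] = ((-1.6)·(2) + (2.4)·(0) + (-3.6)·(-4) + (-0.6)·(1) + (3.4)·(1)) / 4 = 14/4 = 3.5
  S[X_2,X_2] = ((2)·(2) + (0)·(0) + (-4)·(-4) + (1)·(1) + (1)·(1)) / 4 = 22/4 = 5.5
  S = [[8.3, 3.5],
 [3.5, 5.5]].

Step 3 — invert S. det(S) = 8.3·5.5 - (3.5)² = 33.4.
  S^{-1} = (1/det) · [[d, -b], [-b, a]] = [[0.1647, -0.1048],
 [-0.1048, 0.2485]].

Step 4 — quadratic form (x̄ - mu_0)^T · S^{-1} · (x̄ - mu_0):
  S^{-1} · (x̄ - mu_0) = (-0.2156, 0.6826),
  (x̄ - mu_0)^T · [...] = (0.6)·(-0.2156) + (3)·(0.6826) = 1.9186.

Step 5 — scale by n: T² = 5 · 1.9186 = 9.5928.

T² ≈ 9.5928


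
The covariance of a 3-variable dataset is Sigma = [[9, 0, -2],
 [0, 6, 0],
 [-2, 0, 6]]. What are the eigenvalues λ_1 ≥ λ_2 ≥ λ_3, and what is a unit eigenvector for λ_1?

Step 1 — characteristic polynomial p(λ) = det(λI - Sigma) = λ³ - tr·λ² + c_1·λ - det, where tr = trace, c_1 = sum of the principal 2×2 minors, det = det(Sigma):
  tr = 9 + 6 + 6 = 21,
  c_1 = (9·6 - (0)²) + (9·6 - (-2)²) + (6·6 - (0)²) = 54 + 50 + 36 = 140,
  det = 9·(6·6 - (0)²) - (0)·((0)·6 - (0)·(-2)) + (-2)·((0)·(0) - 6·(-2)) = 9·(36) - (0)·(0) + (-2)·(12) = 300.
  So p(λ) = λ³ - 21λ² + 140λ - 300.
Step 2 — look for an integer root (rational root theorem: any rational root is an integer divisor of 300). Testing λ = 5:
  p(5) = 125 - 525 + 700 - 300 = 0  ✓
  Dividing out (λ - 5): p(λ) = (λ - 5)(λ² - 16λ + 60).
Step 3 — remaining eigenvalues from the quadratic λ² - 16λ + 60 = 0:
  Δ = 16² - 4·60 = 256 - 240 = 16,  λ = (16 ± √16)/2 = (16 ± 4)/2 = 10 or 6.
  Sorted: λ_1 = 10,  λ_2 = 6,  λ_3 = 5  (check: sum = 21 = tr ✓).

Step 4 — unit eigenvector for λ_1 = 10: v spans the null space of (Sigma - λ_1 I), whose rows are
  r_1 = (-1, 0, -2),  r_2 = (0, -4, 0),  r_3 = (-2, 0, -4).
  v is orthogonal to every row, so take v ∝ r_1 × r_2 = ((0)·(0) - (-2)·(-4), (-2)·(0) - (-1)·(0), (-1)·(-4) - (0)·(0)) = (-8, 0, 4).
  Rescale (divide by 4; multiply by -1 so the first nonzero entry is positive): u = (2, 0, -1).
  ||u|| = √((2)² + (0)² + (-1)²) = √(5) ≈ 2.2361,  v_1 = u/||u|| ≈ (0.8944, 0, -0.4472) (||v_1|| = 1).

λ_1 = 10,  λ_2 = 6,  λ_3 = 5;  v_1 ≈ (0.8944, 0, -0.4472)


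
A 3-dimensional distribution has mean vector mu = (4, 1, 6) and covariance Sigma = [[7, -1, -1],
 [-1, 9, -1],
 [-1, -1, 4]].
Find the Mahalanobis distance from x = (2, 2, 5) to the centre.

Step 1 — centre the observation: (x - mu) = (-2, 1, -1).

Step 2 — invert Sigma (cofactor / det for 3×3, or solve directly):
  Sigma^{-1} = [[0.1522, 0.0217, 0.0435],
 [0.0217, 0.1174, 0.0348],
 [0.0435, 0.0348, 0.2696]].

Step 3 — form the quadratic (x - mu)^T · Sigma^{-1} · (x - mu):
  Sigma^{-1} · (x - mu) = (-0.3261, 0.0391, -0.3217).
  (x - mu)^T · [Sigma^{-1} · (x - mu)] = (-2)·(-0.3261) + (1)·(0.0391) + (-1)·(-0.3217) = 1.013.

Step 4 — take square root: d = √(1.013) ≈ 1.0065.

d(x, mu) = √(1.013) ≈ 1.0065


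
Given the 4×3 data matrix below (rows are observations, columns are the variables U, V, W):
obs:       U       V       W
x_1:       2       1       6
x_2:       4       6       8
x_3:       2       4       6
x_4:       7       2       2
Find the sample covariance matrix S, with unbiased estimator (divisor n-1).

Step 1 — column means:
  mean(U) = (2 + 4 + 2 + 7) / 4 = 15/4 = 3.75
  mean(V) = (1 + 6 + 4 + 2) / 4 = 13/4 = 3.25
  mean(W) = (6 + 8 + 6 + 2) / 4 = 22/4 = 5.5

Step 2 — sample covariance S[i,j] = (1/(n-1)) · Σ_k (x_{k,i} - mean_i) · (x_{k,j} - mean_j), with n-1 = 3.
  S[U,U] = ((-1.75)·(-1.75) + (0.25)·(0.25) + (-1.75)·(-1.75) + (3.25)·(3.25)) / 3 = 16.75/3 = 5.5833
  S[U,V] = ((-1.75)·(-2.25) + (0.25)·(2.75) + (-1.75)·(0.75) + (3.25)·(-1.25)) / 3 = -0.75/3 = -0.25
  S[U,W] = ((-1.75)·(0.5) + (0.25)·(2.5) + (-1.75)·(0.5) + (3.25)·(-3.5)) / 3 = -12.5/3 = -4.1667
  S[V,V] = ((-2.25)·(-2.25) + (2.75)·(2.75) + (0.75)·(0.75) + (-1.25)·(-1.25)) / 3 = 14.75/3 = 4.9167
  S[V,W] = ((-2.25)·(0.5) + (2.75)·(2.5) + (0.75)·(0.5) + (-1.25)·(-3.5)) / 3 = 10.5/3 = 3.5
  S[W,W] = ((0.5)·(0.5) + (2.5)·(2.5) + (0.5)·(0.5) + (-3.5)·(-3.5)) / 3 = 19/3 = 6.3333

S is symmetric (S[j,i] = S[i,j]). Assembling:

S = [[5.5833, -0.25, -4.1667],
 [-0.25, 4.9167, 3.5],
 [-4.1667, 3.5, 6.3333]]


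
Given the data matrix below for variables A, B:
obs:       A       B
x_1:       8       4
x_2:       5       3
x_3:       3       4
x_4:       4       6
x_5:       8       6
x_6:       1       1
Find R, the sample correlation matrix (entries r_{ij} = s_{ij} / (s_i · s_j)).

Step 1 — column means:
  mean(A) = (8 + 5 + 3 + 4 + 8 + 1) / 6 = 29/6 = 4.8333
  mean(B) = (4 + 3 + 4 + 6 + 6 + 1) / 6 = 24/6 = 4

Step 2 — sample variances and covariances s[i,j] = (1/(n-1)) · Σ_k (x_{k,i} - mean_i) · (x_{k,j} - mean_j), with n-1 = 5:
  s[A,A] = ((3.1667)·(3.1667) + (0.1667)·(0.1667) + (-1.8333)·(-1.8333) + (-0.8333)·(-0.8333) + (3.1667)·(3.1667) + (-3.8333)·(-3.8333)) / 5 = 38.8333/5 = 7.7667
  s[A,B] = ((3.1667)·(0) + (0.1667)·(-1) + (-1.8333)·(0) + (-0.8333)·(2) + (3.1667)·(2) + (-3.8333)·(-3)) / 5 = 16/5 = 3.2
  s[B,B] = ((0)·(0) + (-1)·(-1) + (0)·(0) + (2)·(2) + (2)·(2) + (-3)·(-3)) / 5 = 18/5 = 3.6
  Sample standard deviations s_i = √(s[i,i]):
  s(A) = √(7.7667) = 2.7869
  s(B) = √(3.6) = 1.8974

Step 3 — r_{ij} = s_{ij} / (s_i · s_j):
  r[A,A] = 1 (diagonal).
  r[A,B] = 3.2 / (2.7869 · 1.8974) = 3.2 / 5.2877 = 0.6052
  r[B,B] = 1 (diagonal).

R is symmetric with unit diagonal. Assembling:

R = [[1, 0.6052],
 [0.6052, 1]]


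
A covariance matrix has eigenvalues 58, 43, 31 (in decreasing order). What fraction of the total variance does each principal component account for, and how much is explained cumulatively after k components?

Step 1 — total variance = trace(Sigma) = Σ λ_i = 58 + 43 + 31 = 132.

Step 2 — fraction explained by component i = λ_i / Σ λ:
  PC1: 58/132 = 0.4394
  PC2: 43/132 = 0.3258
  PC3: 31/132 = 0.2348

Step 3 — cumulative fraction after k components = (λ_1 + ... + λ_k) / Σ λ:
  k = 1: 58/132 = 0.4394
  k = 2: (58 + 43)/132 = 101/132 = 0.7652
  k = 3: (58 + 43 + 31)/132 = 132/132 = 1

Summary (fraction, with percent):

explained: PC1 0.4394 (43.94%), PC2 0.3258 (32.58%), PC3 0.2348 (23.48%);  cumulative: 0.4394, 0.7652, 1


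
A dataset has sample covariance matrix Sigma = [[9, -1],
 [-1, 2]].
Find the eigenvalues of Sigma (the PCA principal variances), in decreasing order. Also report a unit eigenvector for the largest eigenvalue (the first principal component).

Step 1 — characteristic polynomial of 2×2 Sigma:
  det(Sigma - λI) = λ² - trace · λ + det = 0.
  trace = 9 + 2 = 11, det = 9·2 - (-1)² = 17.
Step 2 — discriminant:
  Δ = trace² - 4·det = 121 - 68 = 53.
Step 3 — eigenvalues:
  λ = (trace ± √Δ)/2 = (11 ± 7.2801)/2,
  λ_1 = 9.1401,  λ_2 = 1.8599.

Step 4 — unit eigenvector for λ_1: solve (Sigma - λ_1 I)v = 0. First row:
  (9 - 9.1401)·v_x + (-1)·v_y = 0, i.e. (-0.1401)·v_x + (-1)·v_y = 0,
  so v ∝ (b, λ_1 - a) = (-1, 0.1401); multiply by -1 so the first entry is positive: u = (1, -0.1401).
  ||u|| = √((1)² + (-0.1401)²) = √(1.0196) ≈ 1.0098,
  v_1 = u/||u|| ≈ (0.9903, -0.1387) (||v_1|| = 1).

λ_1 = 9.1401,  λ_2 = 1.8599;  v_1 ≈ (0.9903, -0.1387)


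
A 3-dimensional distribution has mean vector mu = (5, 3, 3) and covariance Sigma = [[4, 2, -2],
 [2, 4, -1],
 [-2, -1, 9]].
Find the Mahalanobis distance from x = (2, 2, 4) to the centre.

Step 1 — centre the observation: (x - mu) = (-3, -1, 1).

Step 2 — invert Sigma (cofactor / det for 3×3, or solve directly):
  Sigma^{-1} = [[0.3646, -0.1667, 0.0625],
 [-0.1667, 0.3333, 0],
 [0.0625, 0, 0.125]].

Step 3 — form the quadratic (x - mu)^T · Sigma^{-1} · (x - mu):
  Sigma^{-1} · (x - mu) = (-0.8646, 0.1667, -0.0625).
  (x - mu)^T · [Sigma^{-1} · (x - mu)] = (-3)·(-0.8646) + (-1)·(0.1667) + (1)·(-0.0625) = 2.3646.

Step 4 — take square root: d = √(2.3646) ≈ 1.5377.

d(x, mu) = √(2.3646) ≈ 1.5377


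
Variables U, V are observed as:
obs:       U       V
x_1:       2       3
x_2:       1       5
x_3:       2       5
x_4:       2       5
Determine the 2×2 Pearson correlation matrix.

Step 1 — column means:
  mean(U) = (2 + 1 + 2 + 2) / 4 = 7/4 = 1.75
  mean(V) = (3 + 5 + 5 + 5) / 4 = 18/4 = 4.5

Step 2 — sample variances and covariances s[i,j] = (1/(n-1)) · Σ_k (x_{k,i} - mean_i) · (x_{k,j} - mean_j), with n-1 = 3:
  s[U,U] = ((0.25)·(0.25) + (-0.75)·(-0.75) + (0.25)·(0.25) + (0.25)·(0.25)) / 3 = 0.75/3 = 0.25
  s[U,V] = ((0.25)·(-1.5) + (-0.75)·(0.5) + (0.25)·(0.5) + (0.25)·(0.5)) / 3 = -0.5/3 = -0.1667
  s[V,V] = ((-1.5)·(-1.5) + (0.5)·(0.5) + (0.5)·(0.5) + (0.5)·(0.5)) / 3 = 3/3 = 1
  Sample standard deviations s_i = √(s[i,i]):
  s(U) = √(0.25) = 0.5
  s(V) = √(1) = 1

Step 3 — r_{ij} = s_{ij} / (s_i · s_j):
  r[U,U] = 1 (diagonal).
  r[U,V] = -0.1667 / (0.5 · 1) = -0.1667 / 0.5 = -0.3333
  r[V,V] = 1 (diagonal).

R is symmetric with unit diagonal. Assembling:

R = [[1, -0.3333],
 [-0.3333, 1]]


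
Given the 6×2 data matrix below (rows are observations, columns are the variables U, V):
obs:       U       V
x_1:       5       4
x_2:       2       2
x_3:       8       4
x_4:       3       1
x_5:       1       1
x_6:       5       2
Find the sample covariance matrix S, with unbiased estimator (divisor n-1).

Step 1 — column means:
  mean(U) = (5 + 2 + 8 + 3 + 1 + 5) / 6 = 24/6 = 4
  mean(V) = (4 + 2 + 4 + 1 + 1 + 2) / 6 = 14/6 = 2.3333

Step 2 — sample covariance S[i,j] = (1/(n-1)) · Σ_k (x_{k,i} - mean_i) · (x_{k,j} - mean_j), with n-1 = 5.
  S[U,U] = ((1)·(1) + (-2)·(-2) + (4)·(4) + (-1)·(-1) + (-3)·(-3) + (1)·(1)) / 5 = 32/5 = 6.4
  S[U,V] = ((1)·(1.6667) + (-2)·(-0.3333) + (4)·(1.6667) + (-1)·(-1.3333) + (-3)·(-1.3333) + (1)·(-0.3333)) / 5 = 14/5 = 2.8
  S[V,V] = ((1.6667)·(1.6667) + (-0.3333)·(-0.3333) + (1.6667)·(1.6667) + (-1.3333)·(-1.3333) + (-1.3333)·(-1.3333) + (-0.3333)·(-0.3333)) / 5 = 9.3333/5 = 1.8667

S is symmetric (S[j,i] = S[i,j]). Assembling:

S = [[6.4, 2.8],
 [2.8, 1.8667]]


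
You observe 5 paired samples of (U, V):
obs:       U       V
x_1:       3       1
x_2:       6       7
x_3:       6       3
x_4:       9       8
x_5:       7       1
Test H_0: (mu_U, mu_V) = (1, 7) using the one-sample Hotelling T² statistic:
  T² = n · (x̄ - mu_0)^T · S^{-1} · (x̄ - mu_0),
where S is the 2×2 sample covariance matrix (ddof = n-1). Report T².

Step 1 — sample mean vector:
  mean(U) = (3 + 6 + 6 + 9 + 7) / 5 = 31/5 = 6.2
  mean(V) = (1 + 7 + 3 + 8 + 1) / 5 = 20/5 = 4
  x̄ = (6.2, 4),  deviation x̄ - mu_0 = (6.2, 4) - (1, 7) = (5.2, -3).

Step 2 — sample covariance matrix, S[i,j] = (1/(n-1)) · Σ_k (x_{k,i} - mean_i) · (x_{k,j} - mean_j), divisor n-1 = 4:
  S[U,U] = ((-3.2)·(-3.2) + (-0.2)·(-0.2) + (-0.2)·(-0.2) + (2.8)·(2.8) + (0.8)·(0.8)) / 4 = 18.8/4 = 4.7
  S[U,V] = ((-3.2)·(-3) + (-0.2)·(3) + (-0.2)·(-1) + (2.8)·(4) + (0.8)·(-3)) / 4 = 18/4 = 4.5
  S[V,V] = ((-3)·(-3) + (3)·(3) + (-1)·(-1) + (4)·(4) + (-3)·(-3)) / 4 = 44/4 = 11
  S = [[4.7, 4.5],
 [4.5, 11]].

Step 3 — invert S. det(S) = 4.7·11 - (4.5)² = 31.45.
  S^{-1} = (1/det) · [[d, -b], [-b, a]] = [[0.3498, -0.1431],
 [-0.1431, 0.1494]].

Step 4 — quadratic form (x̄ - mu_0)^T · S^{-1} · (x̄ - mu_0):
  S^{-1} · (x̄ - mu_0) = (2.248, -1.1924),
  (x̄ - mu_0)^T · [...] = (5.2)·(2.248) + (-3)·(-1.1924) = 15.2668.

Step 5 — scale by n: T² = 5 · 15.2668 = 76.3339.

T² ≈ 76.3339


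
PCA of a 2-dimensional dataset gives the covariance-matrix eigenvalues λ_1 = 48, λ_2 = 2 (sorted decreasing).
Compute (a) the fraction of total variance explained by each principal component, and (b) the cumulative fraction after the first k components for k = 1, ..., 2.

Step 1 — total variance = trace(Sigma) = Σ λ_i = 48 + 2 = 50.

Step 2 — fraction explained by component i = λ_i / Σ λ:
  PC1: 48/50 = 0.96
  PC2: 2/50 = 0.04

Step 3 — cumulative fraction after k components = (λ_1 + ... + λ_k) / Σ λ:
  k = 1: 48/50 = 0.96
  k = 2: (48 + 2)/50 = 50/50 = 1

Summary (fraction, with percent):

explained: PC1 0.96 (96%), PC2 0.04 (4%);  cumulative: 0.96, 1


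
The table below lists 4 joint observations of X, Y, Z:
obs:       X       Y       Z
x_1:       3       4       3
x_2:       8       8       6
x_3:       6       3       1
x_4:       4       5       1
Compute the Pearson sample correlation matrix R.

Step 1 — column means:
  mean(X) = (3 + 8 + 6 + 4) / 4 = 21/4 = 5.25
  mean(Y) = (4 + 8 + 3 + 5) / 4 = 20/4 = 5
  mean(Z) = (3 + 6 + 1 + 1) / 4 = 11/4 = 2.75

Step 2 — sample variances and covariances s[i,j] = (1/(n-1)) · Σ_k (x_{k,i} - mean_i) · (x_{k,j} - mean_j), with n-1 = 3:
  s[X,X] = ((-2.25)·(-2.25) + (2.75)·(2.75) + (0.75)·(0.75) + (-1.25)·(-1.25)) / 3 = 14.75/3 = 4.9167
  s[X,Y] = ((-2.25)·(-1) + (2.75)·(3) + (0.75)·(-2) + (-1.25)·(0)) / 3 = 9/3 = 3
  s[X,Z] = ((-2.25)·(0.25) + (2.75)·(3.25) + (0.75)·(-1.75) + (-1.25)·(-1.75)) / 3 = 9.25/3 = 3.0833
  s[Y,Y] = ((-1)·(-1) + (3)·(3) + (-2)·(-2) + (0)·(0)) / 3 = 14/3 = 4.6667
  s[Y,Z] = ((-1)·(0.25) + (3)·(3.25) + (-2)·(-1.75) + (0)·(-1.75)) / 3 = 13/3 = 4.3333
  s[Z,Z] = ((0.25)·(0.25) + (3.25)·(3.25) + (-1.75)·(-1.75) + (-1.75)·(-1.75)) / 3 = 16.75/3 = 5.5833
  Sample standard deviations s_i = √(s[i,i]):
  s(X) = √(4.9167) = 2.2174
  s(Y) = √(4.6667) = 2.1602
  s(Z) = √(5.5833) = 2.3629

Step 3 — r_{ij} = s_{ij} / (s_i · s_j):
  r[X,X] = 1 (diagonal).
  r[X,Y] = 3 / (2.2174 · 2.1602) = 3 / 4.79 = 0.6263
  r[X,Z] = 3.0833 / (2.2174 · 2.3629) = 3.0833 / 5.2394 = 0.5885
  r[Y,Y] = 1 (diagonal).
  r[Y,Z] = 4.3333 / (2.1602 · 2.3629) = 4.3333 / 5.1045 = 0.8489
  r[Z,Z] = 1 (diagonal).

R is symmetric with unit diagonal. Assembling:

R = [[1, 0.6263, 0.5885],
 [0.6263, 1, 0.8489],
 [0.5885, 0.8489, 1]]


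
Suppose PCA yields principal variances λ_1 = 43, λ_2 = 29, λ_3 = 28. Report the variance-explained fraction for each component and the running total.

Step 1 — total variance = trace(Sigma) = Σ λ_i = 43 + 29 + 28 = 100.

Step 2 — fraction explained by component i = λ_i / Σ λ:
  PC1: 43/100 = 0.43
  PC2: 29/100 = 0.29
  PC3: 28/100 = 0.28

Step 3 — cumulative fraction after k components = (λ_1 + ... + λ_k) / Σ λ:
  k = 1: 43/100 = 0.43
  k = 2: (43 + 29)/100 = 72/100 = 0.72
  k = 3: (43 + 29 + 28)/100 = 100/100 = 1

Summary (fraction, with percent):

explained: PC1 0.43 (43%), PC2 0.29 (29%), PC3 0.28 (28%);  cumulative: 0.43, 0.72, 1


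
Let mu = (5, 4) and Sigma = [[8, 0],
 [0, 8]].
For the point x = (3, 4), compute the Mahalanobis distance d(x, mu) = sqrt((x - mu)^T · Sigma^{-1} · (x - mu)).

Step 1 — centre the observation: (x - mu) = (-2, 0).

Step 2 — invert Sigma. det(Sigma) = 8·8 - (0)² = 64.
  Sigma^{-1} = (1/det) · [[d, -b], [-b, a]] = [[0.125, 0],
 [0, 0.125]].

Step 3 — form the quadratic (x - mu)^T · Sigma^{-1} · (x - mu):
  Sigma^{-1} · (x - mu) = (-0.25, 0).
  (x - mu)^T · [Sigma^{-1} · (x - mu)] = (-2)·(-0.25) + (0)·(0) = 0.5.

Step 4 — take square root: d = √(0.5) ≈ 0.7071.

d(x, mu) = √(0.5) ≈ 0.7071


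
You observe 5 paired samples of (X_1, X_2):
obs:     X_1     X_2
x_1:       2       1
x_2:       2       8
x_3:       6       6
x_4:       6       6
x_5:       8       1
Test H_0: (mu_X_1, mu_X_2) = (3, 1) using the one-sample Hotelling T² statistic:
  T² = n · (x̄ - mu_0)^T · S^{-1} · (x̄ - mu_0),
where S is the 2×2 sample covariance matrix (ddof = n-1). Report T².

Step 1 — sample mean vector:
  mean(X_1) = (2 + 2 + 6 + 6 + 8) / 5 = 24/5 = 4.8
  mean(X_2) = (1 + 8 + 6 + 6 + 1) / 5 = 22/5 = 4.4
  x̄ = (4.8, 4.4),  deviation x̄ - mu_0 = (4.8, 4.4) - (3, 1) = (1.8, 3.4).

Step 2 — sample covariance matrix, S[i,j] = (1/(n-1)) · Σ_k (x_{k,i} - mean_i) · (x_{k,j} - mean_j), divisor n-1 = 4:
  S[X_1,X_1] = ((-2.8)·(-2.8) + (-2.8)·(-2.8) + (1.2)·(1.2) + (1.2)·(1.2) + (3.2)·(3.2)) / 4 = 28.8/4 = 7.2
  S[X_1,X_2] = ((-2.8)·(-3.4) + (-2.8)·(3.6) + (1.2)·(1.6) + (1.2)·(1.6) + (3.2)·(-3.4)) / 4 = -7.6/4 = -1.9
  S[X_2,X_2] = ((-3.4)·(-3.4) + (3.6)·(3.6) + (1.6)·(1.6) + (1.6)·(1.6) + (-3.4)·(-3.4)) / 4 = 41.2/4 = 10.3
  S = [[7.2, -1.9],
 [-1.9, 10.3]].

Step 3 — invert S. det(S) = 7.2·10.3 - (-1.9)² = 70.55.
  S^{-1} = (1/det) · [[d, -b], [-b, a]] = [[0.146, 0.0269],
 [0.0269, 0.1021]].

Step 4 — quadratic form (x̄ - mu_0)^T · S^{-1} · (x̄ - mu_0):
  S^{-1} · (x̄ - mu_0) = (0.3544, 0.3955),
  (x̄ - mu_0)^T · [...] = (1.8)·(0.3544) + (3.4)·(0.3955) = 1.9824.

Step 5 — scale by n: T² = 5 · 1.9824 = 9.9121.

T² ≈ 9.9121


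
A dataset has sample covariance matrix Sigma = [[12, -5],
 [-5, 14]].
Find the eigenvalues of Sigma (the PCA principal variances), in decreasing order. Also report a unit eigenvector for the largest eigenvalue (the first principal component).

Step 1 — characteristic polynomial of 2×2 Sigma:
  det(Sigma - λI) = λ² - trace · λ + det = 0.
  trace = 12 + 14 = 26, det = 12·14 - (-5)² = 143.
Step 2 — discriminant:
  Δ = trace² - 4·det = 676 - 572 = 104.
Step 3 — eigenvalues:
  λ = (trace ± √Δ)/2 = (26 ± 10.198)/2,
  λ_1 = 18.099,  λ_2 = 7.901.

Step 4 — unit eigenvector for λ_1: solve (Sigma - λ_1 I)v = 0. First row:
  (12 - 18.099)·v_x + (-5)·v_y = 0, i.e. (-6.099)·v_x + (-5)·v_y = 0,
  so v ∝ (b, λ_1 - a) = (-5, 6.099); multiply by -1 so the first entry is positive: u = (5, -6.099).
  ||u|| = √((5)² + (-6.099)²) = √(62.198) ≈ 7.8866,
  v_1 = u/||u|| ≈ (0.634, -0.7733) (||v_1|| = 1).

λ_1 = 18.099,  λ_2 = 7.901;  v_1 ≈ (0.634, -0.7733)


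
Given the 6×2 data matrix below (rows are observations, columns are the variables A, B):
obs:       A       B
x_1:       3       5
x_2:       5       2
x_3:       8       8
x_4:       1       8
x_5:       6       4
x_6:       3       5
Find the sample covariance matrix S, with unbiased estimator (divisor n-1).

Step 1 — column means:
  mean(A) = (3 + 5 + 8 + 1 + 6 + 3) / 6 = 26/6 = 4.3333
  mean(B) = (5 + 2 + 8 + 8 + 4 + 5) / 6 = 32/6 = 5.3333

Step 2 — sample covariance S[i,j] = (1/(n-1)) · Σ_k (x_{k,i} - mean_i) · (x_{k,j} - mean_j), with n-1 = 5.
  S[A,A] = ((-1.3333)·(-1.3333) + (0.6667)·(0.6667) + (3.6667)·(3.6667) + (-3.3333)·(-3.3333) + (1.6667)·(1.6667) + (-1.3333)·(-1.3333)) / 5 = 31.3333/5 = 6.2667
  S[A,B] = ((-1.3333)·(-0.3333) + (0.6667)·(-3.3333) + (3.6667)·(2.6667) + (-3.3333)·(2.6667) + (1.6667)·(-1.3333) + (-1.3333)·(-0.3333)) / 5 = -2.6667/5 = -0.5333
  S[B,B] = ((-0.3333)·(-0.3333) + (-3.3333)·(-3.3333) + (2.6667)·(2.6667) + (2.6667)·(2.6667) + (-1.3333)·(-1.3333) + (-0.3333)·(-0.3333)) / 5 = 27.3333/5 = 5.4667

S is symmetric (S[j,i] = S[i,j]). Assembling:

S = [[6.2667, -0.5333],
 [-0.5333, 5.4667]]


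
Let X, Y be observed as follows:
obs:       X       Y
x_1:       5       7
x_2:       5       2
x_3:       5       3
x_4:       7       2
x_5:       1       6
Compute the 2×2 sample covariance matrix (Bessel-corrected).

Step 1 — column means:
  mean(X) = (5 + 5 + 5 + 7 + 1) / 5 = 23/5 = 4.6
  mean(Y) = (7 + 2 + 3 + 2 + 6) / 5 = 20/5 = 4

Step 2 — sample covariance S[i,j] = (1/(n-1)) · Σ_k (x_{k,i} - mean_i) · (x_{k,j} - mean_j), with n-1 = 4.
  S[X,X] = ((0.4)·(0.4) + (0.4)·(0.4) + (0.4)·(0.4) + (2.4)·(2.4) + (-3.6)·(-3.6)) / 4 = 19.2/4 = 4.8
  S[X,Y] = ((0.4)·(3) + (0.4)·(-2) + (0.4)·(-1) + (2.4)·(-2) + (-3.6)·(2)) / 4 = -12/4 = -3
  S[Y,Y] = ((3)·(3) + (-2)·(-2) + (-1)·(-1) + (-2)·(-2) + (2)·(2)) / 4 = 22/4 = 5.5

S is symmetric (S[j,i] = S[i,j]). Assembling:

S = [[4.8, -3],
 [-3, 5.5]]


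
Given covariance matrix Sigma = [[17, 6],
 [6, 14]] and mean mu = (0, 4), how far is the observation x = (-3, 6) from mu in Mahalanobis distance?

Step 1 — centre the observation: (x - mu) = (-3, 2).

Step 2 — invert Sigma. det(Sigma) = 17·14 - (6)² = 202.
  Sigma^{-1} = (1/det) · [[d, -b], [-b, a]] = [[0.0693, -0.0297],
 [-0.0297, 0.0842]].

Step 3 — form the quadratic (x - mu)^T · Sigma^{-1} · (x - mu):
  Sigma^{-1} · (x - mu) = (-0.2673, 0.2574).
  (x - mu)^T · [Sigma^{-1} · (x - mu)] = (-3)·(-0.2673) + (2)·(0.2574) = 1.3168.

Step 4 — take square root: d = √(1.3168) ≈ 1.1475.

d(x, mu) = √(1.3168) ≈ 1.1475


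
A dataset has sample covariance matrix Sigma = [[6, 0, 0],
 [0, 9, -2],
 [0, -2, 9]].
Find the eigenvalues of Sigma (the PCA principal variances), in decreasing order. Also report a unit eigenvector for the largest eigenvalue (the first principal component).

Step 1 — characteristic polynomial p(λ) = det(λI - Sigma) = λ³ - tr·λ² + c_1·λ - det, where tr = trace, c_1 = sum of the principal 2×2 minors, det = det(Sigma):
  tr = 6 + 9 + 9 = 24,
  c_1 = (6·9 - (0)²) + (6·9 - (0)²) + (9·9 - (-2)²) = 54 + 54 + 77 = 185,
  det = 6·(9·9 - (-2)²) - (0)·((0)·9 - (-2)·(0)) + (0)·((0)·(-2) - 9·(0)) = 6·(77) - (0)·(0) + (0)·(0) = 462.
  So p(λ) = λ³ - 24λ² + 185λ - 462.
Step 2 — look for an integer root (rational root theorem: any rational root is an integer divisor of 462). Testing λ = 6:
  p(6) = 216 - 864 + 1110 - 462 = 0  ✓
  Dividing out (λ - 6): p(λ) = (λ - 6)(λ² - 18λ + 77).
Step 3 — remaining eigenvalues from the quadratic λ² - 18λ + 77 = 0:
  Δ = 18² - 4·77 = 324 - 308 = 16,  λ = (18 ± √16)/2 = (18 ± 4)/2 = 11 or 7.
  Sorted: λ_1 = 11,  λ_2 = 7,  λ_3 = 6  (check: sum = 24 = tr ✓).

Step 4 — unit eigenvector for λ_1 = 11: v spans the null space of (Sigma - λ_1 I), whose rows are
  r_1 = (-5, 0, 0),  r_2 = (0, -2, -2),  r_3 = (0, -2, -2).
  v is orthogonal to every row, so take v ∝ r_1 × r_2 = ((0)·(-2) - (0)·(-2), (0)·(0) - (-5)·(-2), (-5)·(-2) - (0)·(0)) = (0, -10, 10).
  Rescale (divide by 10; multiply by -1 so the first nonzero entry is positive): u = (0, 1, -1).
  ||u|| = √((0)² + (1)² + (-1)²) = √(2) ≈ 1.4142,  v_1 = u/||u|| ≈ (0, 0.7071, -0.7071) (||v_1|| = 1).

λ_1 = 11,  λ_2 = 7,  λ_3 = 6;  v_1 ≈ (0, 0.7071, -0.7071)


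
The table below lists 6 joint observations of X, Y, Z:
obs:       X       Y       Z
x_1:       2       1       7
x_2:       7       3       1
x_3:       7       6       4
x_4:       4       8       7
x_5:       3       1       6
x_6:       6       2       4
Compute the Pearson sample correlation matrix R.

Step 1 — column means:
  mean(X) = (2 + 7 + 7 + 4 + 3 + 6) / 6 = 29/6 = 4.8333
  mean(Y) = (1 + 3 + 6 + 8 + 1 + 2) / 6 = 21/6 = 3.5
  mean(Z) = (7 + 1 + 4 + 7 + 6 + 4) / 6 = 29/6 = 4.8333

Step 2 — sample variances and covariances s[i,j] = (1/(n-1)) · Σ_k (x_{k,i} - mean_i) · (x_{k,j} - mean_j), with n-1 = 5:
  s[X,X] = ((-2.8333)·(-2.8333) + (2.1667)·(2.1667) + (2.1667)·(2.1667) + (-0.8333)·(-0.8333) + (-1.8333)·(-1.8333) + (1.1667)·(1.1667)) / 5 = 22.8333/5 = 4.5667
  s[X,Y] = ((-2.8333)·(-2.5) + (2.1667)·(-0.5) + (2.1667)·(2.5) + (-0.8333)·(4.5) + (-1.8333)·(-2.5) + (1.1667)·(-1.5)) / 5 = 10.5/5 = 2.1
  s[X,Z] = ((-2.8333)·(2.1667) + (2.1667)·(-3.8333) + (2.1667)·(-0.8333) + (-0.8333)·(2.1667) + (-1.8333)·(1.1667) + (1.1667)·(-0.8333)) / 5 = -21.1667/5 = -4.2333
  s[Y,Y] = ((-2.5)·(-2.5) + (-0.5)·(-0.5) + (2.5)·(2.5) + (4.5)·(4.5) + (-2.5)·(-2.5) + (-1.5)·(-1.5)) / 5 = 41.5/5 = 8.3
  s[Y,Z] = ((-2.5)·(2.1667) + (-0.5)·(-3.8333) + (2.5)·(-0.8333) + (4.5)·(2.1667) + (-2.5)·(1.1667) + (-1.5)·(-0.8333)) / 5 = 2.5/5 = 0.5
  s[Z,Z] = ((2.1667)·(2.1667) + (-3.8333)·(-3.8333) + (-0.8333)·(-0.8333) + (2.1667)·(2.1667) + (1.1667)·(1.1667) + (-0.8333)·(-0.8333)) / 5 = 26.8333/5 = 5.3667
  Sample standard deviations s_i = √(s[i,i]):
  s(X) = √(4.5667) = 2.137
  s(Y) = √(8.3) = 2.881
  s(Z) = √(5.3667) = 2.3166

Step 3 — r_{ij} = s_{ij} / (s_i · s_j):
  r[X,X] = 1 (diagonal).
  r[X,Y] = 2.1 / (2.137 · 2.881) = 2.1 / 6.1566 = 0.3411
  r[X,Z] = -4.2333 / (2.137 · 2.3166) = -4.2333 / 4.9505 = -0.8551
  r[Y,Y] = 1 (diagonal).
  r[Y,Z] = 0.5 / (2.881 · 2.3166) = 0.5 / 6.6741 = 0.0749
  r[Z,Z] = 1 (diagonal).

R is symmetric with unit diagonal. Assembling:

R = [[1, 0.3411, -0.8551],
 [0.3411, 1, 0.0749],
 [-0.8551, 0.0749, 1]]


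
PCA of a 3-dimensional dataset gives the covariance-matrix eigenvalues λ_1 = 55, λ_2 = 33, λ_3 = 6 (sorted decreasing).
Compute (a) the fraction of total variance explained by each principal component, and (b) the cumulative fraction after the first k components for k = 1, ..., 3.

Step 1 — total variance = trace(Sigma) = Σ λ_i = 55 + 33 + 6 = 94.

Step 2 — fraction explained by component i = λ_i / Σ λ:
  PC1: 55/94 = 0.5851
  PC2: 33/94 = 0.3511
  PC3: 6/94 = 0.0638

Step 3 — cumulative fraction after k components = (λ_1 + ... + λ_k) / Σ λ:
  k = 1: 55/94 = 0.5851
  k = 2: (55 + 33)/94 = 88/94 = 0.9362
  k = 3: (55 + 33 + 6)/94 = 94/94 = 1

Summary (fraction, with percent):

explained: PC1 0.5851 (58.51%), PC2 0.3511 (35.11%), PC3 0.0638 (6.38%);  cumulative: 0.5851, 0.9362, 1


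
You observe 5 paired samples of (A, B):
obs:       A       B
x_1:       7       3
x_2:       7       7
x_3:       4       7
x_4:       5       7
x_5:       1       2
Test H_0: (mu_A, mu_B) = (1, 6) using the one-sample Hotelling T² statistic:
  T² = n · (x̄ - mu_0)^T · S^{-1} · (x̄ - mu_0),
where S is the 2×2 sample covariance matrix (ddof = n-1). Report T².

Step 1 — sample mean vector:
  mean(A) = (7 + 7 + 4 + 5 + 1) / 5 = 24/5 = 4.8
  mean(B) = (3 + 7 + 7 + 7 + 2) / 5 = 26/5 = 5.2
  x̄ = (4.8, 5.2),  deviation x̄ - mu_0 = (4.8, 5.2) - (1, 6) = (3.8, -0.8).

Step 2 — sample covariance matrix, S[i,j] = (1/(n-1)) · Σ_k (x_{k,i} - mean_i) · (x_{k,j} - mean_j), divisor n-1 = 4:
  S[A,A] = ((2.2)·(2.2) + (2.2)·(2.2) + (-0.8)·(-0.8) + (0.2)·(0.2) + (-3.8)·(-3.8)) / 4 = 24.8/4 = 6.2
  S[A,B] = ((2.2)·(-2.2) + (2.2)·(1.8) + (-0.8)·(1.8) + (0.2)·(1.8) + (-3.8)·(-3.2)) / 4 = 10.2/4 = 2.55
  S[B,B] = ((-2.2)·(-2.2) + (1.8)·(1.8) + (1.8)·(1.8) + (1.8)·(1.8) + (-3.2)·(-3.2)) / 4 = 24.8/4 = 6.2
  S = [[6.2, 2.55],
 [2.55, 6.2]].

Step 3 — invert S. det(S) = 6.2·6.2 - (2.55)² = 31.9375.
  S^{-1} = (1/det) · [[d, -b], [-b, a]] = [[0.1941, -0.0798],
 [-0.0798, 0.1941]].

Step 4 — quadratic form (x̄ - mu_0)^T · S^{-1} · (x̄ - mu_0):
  S^{-1} · (x̄ - mu_0) = (0.8016, -0.4587),
  (x̄ - mu_0)^T · [...] = (3.8)·(0.8016) + (-0.8)·(-0.4587) = 3.4129.

Step 5 — scale by n: T² = 5 · 3.4129 = 17.0646.

T² ≈ 17.0646


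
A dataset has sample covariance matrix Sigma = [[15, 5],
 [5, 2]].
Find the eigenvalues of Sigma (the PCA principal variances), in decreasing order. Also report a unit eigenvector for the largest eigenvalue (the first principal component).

Step 1 — characteristic polynomial of 2×2 Sigma:
  det(Sigma - λI) = λ² - trace · λ + det = 0.
  trace = 15 + 2 = 17, det = 15·2 - (5)² = 5.
Step 2 — discriminant:
  Δ = trace² - 4·det = 289 - 20 = 269.
Step 3 — eigenvalues:
  λ = (trace ± √Δ)/2 = (17 ± 16.4012)/2,
  λ_1 = 16.7006,  λ_2 = 0.2994.

Step 4 — unit eigenvector for λ_1: solve (Sigma - λ_1 I)v = 0. First row:
  (15 - 16.7006)·v_x + (5)·v_y = 0, i.e. (-1.7006)·v_x + (5)·v_y = 0,
  so v ∝ (b, λ_1 - a) = (5, 1.7006) = u.
  ||u|| = √((5)² + (1.7006)²) = √(27.8921) ≈ 5.2813,
  v_1 = u/||u|| ≈ (0.9467, 0.322) (||v_1|| = 1).

λ_1 = 16.7006,  λ_2 = 0.2994;  v_1 ≈ (0.9467, 0.322)


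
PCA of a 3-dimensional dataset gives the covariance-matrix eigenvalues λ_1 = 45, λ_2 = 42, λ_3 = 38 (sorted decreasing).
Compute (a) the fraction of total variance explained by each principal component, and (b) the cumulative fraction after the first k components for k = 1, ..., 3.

Step 1 — total variance = trace(Sigma) = Σ λ_i = 45 + 42 + 38 = 125.

Step 2 — fraction explained by component i = λ_i / Σ λ:
  PC1: 45/125 = 0.36
  PC2: 42/125 = 0.336
  PC3: 38/125 = 0.304

Step 3 — cumulative fraction after k components = (λ_1 + ... + λ_k) / Σ λ:
  k = 1: 45/125 = 0.36
  k = 2: (45 + 42)/125 = 87/125 = 0.696
  k = 3: (45 + 42 + 38)/125 = 125/125 = 1

Summary (fraction, with percent):

explained: PC1 0.36 (36%), PC2 0.336 (33.6%), PC3 0.304 (30.4%);  cumulative: 0.36, 0.696, 1


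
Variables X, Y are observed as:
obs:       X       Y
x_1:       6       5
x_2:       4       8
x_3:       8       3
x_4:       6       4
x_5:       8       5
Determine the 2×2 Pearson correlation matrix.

Step 1 — column means:
  mean(X) = (6 + 4 + 8 + 6 + 8) / 5 = 32/5 = 6.4
  mean(Y) = (5 + 8 + 3 + 4 + 5) / 5 = 25/5 = 5

Step 2 — sample variances and covariances s[i,j] = (1/(n-1)) · Σ_k (x_{k,i} - mean_i) · (x_{k,j} - mean_j), with n-1 = 4:
  s[X,X] = ((-0.4)·(-0.4) + (-2.4)·(-2.4) + (1.6)·(1.6) + (-0.4)·(-0.4) + (1.6)·(1.6)) / 4 = 11.2/4 = 2.8
  s[X,Y] = ((-0.4)·(0) + (-2.4)·(3) + (1.6)·(-2) + (-0.4)·(-1) + (1.6)·(0)) / 4 = -10/4 = -2.5
  s[Y,Y] = ((0)·(0) + (3)·(3) + (-2)·(-2) + (-1)·(-1) + (0)·(0)) / 4 = 14/4 = 3.5
  Sample standard deviations s_i = √(s[i,i]):
  s(X) = √(2.8) = 1.6733
  s(Y) = √(3.5) = 1.8708

Step 3 — r_{ij} = s_{ij} / (s_i · s_j):
  r[X,X] = 1 (diagonal).
  r[X,Y] = -2.5 / (1.6733 · 1.8708) = -2.5 / 3.1305 = -0.7986
  r[Y,Y] = 1 (diagonal).

R is symmetric with unit diagonal. Assembling:

R = [[1, -0.7986],
 [-0.7986, 1]]


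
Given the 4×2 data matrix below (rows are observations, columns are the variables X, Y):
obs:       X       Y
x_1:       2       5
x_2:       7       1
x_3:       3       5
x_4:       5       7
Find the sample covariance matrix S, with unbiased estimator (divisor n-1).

Step 1 — column means:
  mean(X) = (2 + 7 + 3 + 5) / 4 = 17/4 = 4.25
  mean(Y) = (5 + 1 + 5 + 7) / 4 = 18/4 = 4.5

Step 2 — sample covariance S[i,j] = (1/(n-1)) · Σ_k (x_{k,i} - mean_i) · (x_{k,j} - mean_j), with n-1 = 3.
  S[X,X] = ((-2.25)·(-2.25) + (2.75)·(2.75) + (-1.25)·(-1.25) + (0.75)·(0.75)) / 3 = 14.75/3 = 4.9167
  S[X,Y] = ((-2.25)·(0.5) + (2.75)·(-3.5) + (-1.25)·(0.5) + (0.75)·(2.5)) / 3 = -9.5/3 = -3.1667
  S[Y,Y] = ((0.5)·(0.5) + (-3.5)·(-3.5) + (0.5)·(0.5) + (2.5)·(2.5)) / 3 = 19/3 = 6.3333

S is symmetric (S[j,i] = S[i,j]). Assembling:

S = [[4.9167, -3.1667],
 [-3.1667, 6.3333]]


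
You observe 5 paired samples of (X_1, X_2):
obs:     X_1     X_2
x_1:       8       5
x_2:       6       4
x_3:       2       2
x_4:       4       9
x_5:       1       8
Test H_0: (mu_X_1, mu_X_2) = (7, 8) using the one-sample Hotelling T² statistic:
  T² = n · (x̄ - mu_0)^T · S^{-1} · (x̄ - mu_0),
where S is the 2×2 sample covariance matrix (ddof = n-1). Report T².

Step 1 — sample mean vector:
  mean(X_1) = (8 + 6 + 2 + 4 + 1) / 5 = 21/5 = 4.2
  mean(X_2) = (5 + 4 + 2 + 9 + 8) / 5 = 28/5 = 5.6
  x̄ = (4.2, 5.6),  deviation x̄ - mu_0 = (4.2, 5.6) - (7, 8) = (-2.8, -2.4).

Step 2 — sample covariance matrix, S[i,j] = (1/(n-1)) · Σ_k (x_{k,i} - mean_i) · (x_{k,j} - mean_j), divisor n-1 = 4:
  S[X_1,X_1] = ((3.8)·(3.8) + (1.8)·(1.8) + (-2.2)·(-2.2) + (-0.2)·(-0.2) + (-3.2)·(-3.2)) / 4 = 32.8/4 = 8.2
  S[X_1,X_2] = ((3.8)·(-0.6) + (1.8)·(-1.6) + (-2.2)·(-3.6) + (-0.2)·(3.4) + (-3.2)·(2.4)) / 4 = -5.6/4 = -1.4
  S[X_2,X_2] = ((-0.6)·(-0.6) + (-1.6)·(-1.6) + (-3.6)·(-3.6) + (3.4)·(3.4) + (2.4)·(2.4)) / 4 = 33.2/4 = 8.3
  S = [[8.2, -1.4],
 [-1.4, 8.3]].

Step 3 — invert S. det(S) = 8.2·8.3 - (-1.4)² = 66.1.
  S^{-1} = (1/det) · [[d, -b], [-b, a]] = [[0.1256, 0.0212],
 [0.0212, 0.1241]].

Step 4 — quadratic form (x̄ - mu_0)^T · S^{-1} · (x̄ - mu_0):
  S^{-1} · (x̄ - mu_0) = (-0.4024, -0.357),
  (x̄ - mu_0)^T · [...] = (-2.8)·(-0.4024) + (-2.4)·(-0.357) = 1.9837.

Step 5 — scale by n: T² = 5 · 1.9837 = 9.9183.

T² ≈ 9.9183


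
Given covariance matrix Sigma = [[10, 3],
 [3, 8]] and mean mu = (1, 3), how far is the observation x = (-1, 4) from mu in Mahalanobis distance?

Step 1 — centre the observation: (x - mu) = (-2, 1).

Step 2 — invert Sigma. det(Sigma) = 10·8 - (3)² = 71.
  Sigma^{-1} = (1/det) · [[d, -b], [-b, a]] = [[0.1127, -0.0423],
 [-0.0423, 0.1408]].

Step 3 — form the quadratic (x - mu)^T · Sigma^{-1} · (x - mu):
  Sigma^{-1} · (x - mu) = (-0.2676, 0.2254).
  (x - mu)^T · [Sigma^{-1} · (x - mu)] = (-2)·(-0.2676) + (1)·(0.2254) = 0.7606.

Step 4 — take square root: d = √(0.7606) ≈ 0.8721.

d(x, mu) = √(0.7606) ≈ 0.8721


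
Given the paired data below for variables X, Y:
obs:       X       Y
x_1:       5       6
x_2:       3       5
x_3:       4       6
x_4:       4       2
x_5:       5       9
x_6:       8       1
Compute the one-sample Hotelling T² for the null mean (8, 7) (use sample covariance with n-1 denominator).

Step 1 — sample mean vector:
  mean(X) = (5 + 3 + 4 + 4 + 5 + 8) / 6 = 29/6 = 4.8333
  mean(Y) = (6 + 5 + 6 + 2 + 9 + 1) / 6 = 29/6 = 4.8333
  x̄ = (4.8333, 4.8333),  deviation x̄ - mu_0 = (4.8333, 4.8333) - (8, 7) = (-3.1667, -2.1667).

Step 2 — sample covariance matrix, S[i,j] = (1/(n-1)) · Σ_k (x_{k,i} - mean_i) · (x_{k,j} - mean_j), divisor n-1 = 5:
  S[X,X] = ((0.1667)·(0.1667) + (-1.8333)·(-1.8333) + (-0.8333)·(-0.8333) + (-0.8333)·(-0.8333) + (0.1667)·(0.1667) + (3.1667)·(3.1667)) / 5 = 14.8333/5 = 2.9667
  S[X,Y] = ((0.1667)·(1.1667) + (-1.8333)·(0.1667) + (-0.8333)·(1.1667) + (-0.8333)·(-2.8333) + (0.1667)·(4.1667) + (3.1667)·(-3.8333)) / 5 = -10.1667/5 = -2.0333
  S[Y,Y] = ((1.1667)·(1.1667) + (0.1667)·(0.1667) + (1.1667)·(1.1667) + (-2.8333)·(-2.8333) + (4.1667)·(4.1667) + (-3.8333)·(-3.8333)) / 5 = 42.8333/5 = 8.5667
  S = [[2.9667, -2.0333],
 [-2.0333, 8.5667]].

Step 3 — invert S. det(S) = 2.9667·8.5667 - (-2.0333)² = 21.28.
  S^{-1} = (1/det) · [[d, -b], [-b, a]] = [[0.4026, 0.0956],
 [0.0956, 0.1394]].

Step 4 — quadratic form (x̄ - mu_0)^T · S^{-1} · (x̄ - mu_0):
  S^{-1} · (x̄ - mu_0) = (-1.4818, -0.6046),
  (x̄ - mu_0)^T · [...] = (-3.1667)·(-1.4818) + (-2.1667)·(-0.6046) = 6.0025.

Step 5 — scale by n: T² = 6 · 6.0025 = 36.015.

T² ≈ 36.015
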